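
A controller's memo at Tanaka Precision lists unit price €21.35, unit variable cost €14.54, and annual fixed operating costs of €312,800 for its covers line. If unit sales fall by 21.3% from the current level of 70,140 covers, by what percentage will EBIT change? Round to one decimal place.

Contribution at this volume is 70,140 × €6.81 = €477,653.40.
EBIT = €477,653.40 − €312,800 = €164,853.40.
So DOL = total CM / EBIT = €477,653.40 / €164,853.40 = 2.8974.
So EBIT moves 2.8974 × (-21.3%) = -61.7%.

-61.7%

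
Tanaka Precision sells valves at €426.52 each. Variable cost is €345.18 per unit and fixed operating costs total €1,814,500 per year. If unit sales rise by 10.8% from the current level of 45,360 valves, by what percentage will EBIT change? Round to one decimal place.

+21.3%

Contribution at this volume is 45,360 × €81.34 = €3,689,582.40.
EBIT = €3,689,582.40 − €1,814,500 = €1,875,082.40.
Degree of operating leverage = €3,689,582.40 / €1,875,082.40 = 1.9677.
Operating income changes by 1.9677 × +10.8% = +21.3%.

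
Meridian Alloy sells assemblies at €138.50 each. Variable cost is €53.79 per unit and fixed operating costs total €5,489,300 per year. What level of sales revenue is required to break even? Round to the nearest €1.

€8,974,950

CM per unit = €138.50 − €53.79 = €84.71; CM ratio = €84.71 / €138.50 = 0.6116.
Break-even sales = FC ÷ CM ratio = €5,489,300 × €138.50 / €84.71 = €8,974,950.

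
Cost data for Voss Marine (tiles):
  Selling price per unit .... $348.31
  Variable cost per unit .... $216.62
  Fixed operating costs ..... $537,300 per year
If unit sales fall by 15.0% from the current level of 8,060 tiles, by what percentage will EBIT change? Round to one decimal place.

Contribution at this volume is 8,060 × $131.69 = $1,061,421.40.
EBIT = $1,061,421.40 − $537,300 = $524,121.40.
Degree of operating leverage = $1,061,421.40 / $524,121.40 = 2.0251.
So EBIT moves 2.0251 × (-15.0%) = -30.4%.

-30.4%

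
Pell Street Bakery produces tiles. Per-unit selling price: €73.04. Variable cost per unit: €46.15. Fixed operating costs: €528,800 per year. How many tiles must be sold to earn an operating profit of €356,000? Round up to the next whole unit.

32,905 tiles

Each unit contributes €73.04 − €46.15 = €26.89.
Need Q such that Q × €26.89 − €528,800 = €356,000, i.e. Q = €884,800 / €26.89 = 32,904.43 → 32,905.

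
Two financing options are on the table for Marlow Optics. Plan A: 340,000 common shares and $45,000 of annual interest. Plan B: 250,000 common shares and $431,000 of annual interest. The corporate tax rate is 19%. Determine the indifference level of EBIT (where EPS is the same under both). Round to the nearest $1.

At indifference, (EBIT − 45,000)(1 − t)/340,000 = (EBIT − 431,000)(1 − t)/250,000.
Cancelling (1 − t) and cross-multiplying: 250,000·(EBIT − 45,000) = 340,000·(EBIT − 431,000).
EBIT × (340,000 − 250,000) = 431,000 × 340,000 − 45,000 × 250,000 = 135,290,000,000, so EBIT = 135,290,000,000 ÷ 90,000 = 1,503,222.22.

$1,503,222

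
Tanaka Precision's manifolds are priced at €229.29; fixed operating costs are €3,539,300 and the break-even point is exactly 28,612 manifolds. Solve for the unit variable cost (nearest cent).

At break-even, FC = Q × (P − VC), so P − VC = €3,539,300 ÷ 28,612 = €123.6998.
Hence VC = price − CM = €229.29 − €123.6998 = €105.59.

€105.59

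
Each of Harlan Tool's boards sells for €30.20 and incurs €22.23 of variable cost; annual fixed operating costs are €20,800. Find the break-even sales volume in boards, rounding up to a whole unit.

2,610 boards

Each unit contributes €30.20 − €22.23 = €7.97.
Units to break even: €20,800 ÷ €7.97 = 2,609.79, rounded up to 2,610.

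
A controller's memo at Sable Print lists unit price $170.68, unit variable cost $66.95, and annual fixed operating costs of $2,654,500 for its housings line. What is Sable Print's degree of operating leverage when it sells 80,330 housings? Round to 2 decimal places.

1.47

Total contribution margin = 80,330 × $103.73 = $8,332,630.90.
Subtracting fixed costs: EBIT = $8,332,630.90 − $2,654,500 = $5,678,130.90.
So DOL = total CM / EBIT = $8,332,630.90 / $5,678,130.90 = 1.4675.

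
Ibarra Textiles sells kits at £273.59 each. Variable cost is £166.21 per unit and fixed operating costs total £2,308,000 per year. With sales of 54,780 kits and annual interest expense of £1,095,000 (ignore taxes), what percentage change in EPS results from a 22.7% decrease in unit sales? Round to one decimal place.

-53.9%

At 54,780 units, contribution = 54,780 × £107.38 = £5,882,276.40.
Operating income = contribution − fixed costs = £5,882,276.40 − £2,308,000 = £3,574,276.40.
Interest = £1,095,000.00, so EBIT − I = £2,479,276.40.
Degree of combined leverage = contribution ÷ (EBIT − I) = £5,882,276.40 ÷ £2,479,276.40 = 2.3726.
%ΔEPS = DCL × %ΔSales = 2.3726 × -22.7% = -53.9%.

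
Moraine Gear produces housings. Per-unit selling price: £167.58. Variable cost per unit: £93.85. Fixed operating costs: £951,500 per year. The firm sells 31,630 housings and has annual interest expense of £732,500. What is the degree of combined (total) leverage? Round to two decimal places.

3.60

Contribution at this volume is 31,630 × £73.73 = £2,332,079.90.
Subtracting fixed costs: EBIT = £2,332,079.90 − £951,500 = £1,380,579.90. Interest = £732,500.00.
DOL = £2,332,079.90 ÷ £1,380,579.90 = 1.6892; DFL = £1,380,579.90 ÷ £648,079.90 = 2.1303.
Combined leverage = 1.6892 × 2.1303 = 3.5985.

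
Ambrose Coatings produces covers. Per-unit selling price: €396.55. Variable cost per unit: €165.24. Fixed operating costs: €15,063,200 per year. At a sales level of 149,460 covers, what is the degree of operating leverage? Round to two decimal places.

At 149,460 units, contribution = 149,460 × €231.31 = €34,571,592.60.
Subtracting fixed costs: EBIT = €34,571,592.60 − €15,063,200 = €19,508,392.60.
So DOL = total CM / EBIT = €34,571,592.60 / €19,508,392.60 = 1.7721.

1.77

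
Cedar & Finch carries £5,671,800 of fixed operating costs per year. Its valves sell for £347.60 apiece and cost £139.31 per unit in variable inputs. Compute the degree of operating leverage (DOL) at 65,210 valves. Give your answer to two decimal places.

Contribution at this volume is 65,210 × £208.29 = £13,582,590.90.
Subtracting fixed costs: EBIT = £13,582,590.90 − £5,671,800 = £7,910,790.90.
So DOL = total CM / EBIT = £13,582,590.90 / £7,910,790.90 = 1.7170.

1.72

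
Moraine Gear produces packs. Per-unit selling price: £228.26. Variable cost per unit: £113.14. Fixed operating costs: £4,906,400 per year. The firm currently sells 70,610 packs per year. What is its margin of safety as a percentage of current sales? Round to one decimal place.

Unit CM = price − variable cost = £228.26 − £113.14 = £115.12. Break-even units = £4,906,400 ÷ £115.12 = 42,619.87; break-even revenue = 42,619.87 × £228.26 = £9,728,412.65.
Actual sales revenue = 70,610 × £228.26 = £16,117,438.60.
Margin of safety = (£16,117,438.60 − £9,728,412.65) ÷ £16,117,438.60 = 39.6%.

39.6%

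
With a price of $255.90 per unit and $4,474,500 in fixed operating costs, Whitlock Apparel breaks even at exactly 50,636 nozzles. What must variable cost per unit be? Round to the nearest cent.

$167.53

At break-even, FC = Q × (P − VC), so P − VC = $4,474,500 ÷ 50,636 = $88.3660.
Variable cost per unit = $255.90 − $88.3660 = $167.53.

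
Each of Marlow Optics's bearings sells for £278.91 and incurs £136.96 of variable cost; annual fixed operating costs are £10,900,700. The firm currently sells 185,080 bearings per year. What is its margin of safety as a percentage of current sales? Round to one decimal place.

58.5%

Unit CM = price − variable cost = £278.91 − £136.96 = £141.95. Break-even units = £10,900,700 ÷ £141.95 = 76,792.53; break-even revenue = 76,792.53 × £278.91 = £21,418,205.26.
Current sales = 185,080 × £278.91 = £51,620,662.80.
Margin of safety = (£51,620,662.80 − £21,418,205.26) ÷ £51,620,662.80 = 58.5%.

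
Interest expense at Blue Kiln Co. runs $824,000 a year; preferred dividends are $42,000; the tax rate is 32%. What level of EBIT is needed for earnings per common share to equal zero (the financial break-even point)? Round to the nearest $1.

$885,765

Grossing the preferred dividend up to pre-tax terms: $42,000 / (1 − 0.32) = $61,764.71.
EPS = 0 when EBIT covers interest plus the pre-tax preferred burden: $824,000 + $61,764.71 = $885,764.71.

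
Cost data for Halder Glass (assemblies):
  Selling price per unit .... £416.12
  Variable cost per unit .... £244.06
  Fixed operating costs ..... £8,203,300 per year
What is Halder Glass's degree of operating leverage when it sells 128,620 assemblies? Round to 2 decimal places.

1.59

Contribution at this volume is 128,620 × £172.06 = £22,130,357.20.
Subtracting fixed costs: EBIT = £22,130,357.20 − £8,203,300 = £13,927,057.20.
DOL = contribution ÷ EBIT = £22,130,357.20 ÷ £13,927,057.20 = 1.5890.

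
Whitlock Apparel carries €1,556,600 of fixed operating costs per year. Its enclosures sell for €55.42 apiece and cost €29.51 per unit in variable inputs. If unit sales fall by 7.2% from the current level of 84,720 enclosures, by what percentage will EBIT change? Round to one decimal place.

-24.8%

Total contribution margin = 84,720 × €25.91 = €2,195,095.20.
EBIT = €2,195,095.20 − €1,556,600 = €638,495.20.
DOL = contribution ÷ EBIT = €2,195,095.20 ÷ €638,495.20 = 3.4379.
%ΔEBIT = DOL × %ΔSales = 3.4379 × -7.2% = -24.8%.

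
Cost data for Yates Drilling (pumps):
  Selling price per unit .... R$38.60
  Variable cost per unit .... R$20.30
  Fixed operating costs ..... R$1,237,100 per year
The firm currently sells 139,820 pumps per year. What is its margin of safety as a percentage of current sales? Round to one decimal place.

51.7%

Unit CM = price − variable cost = R$38.60 − R$20.30 = R$18.30. Break-even units = R$1,237,100 ÷ R$18.30 = 67,601.09; break-even revenue = 67,601.09 × R$38.60 = R$2,609,402.19.
Actual sales revenue = 139,820 × R$38.60 = R$5,397,052.00.
Margin of safety = (R$5,397,052.00 − R$2,609,402.19) ÷ R$5,397,052.00 = 51.7%.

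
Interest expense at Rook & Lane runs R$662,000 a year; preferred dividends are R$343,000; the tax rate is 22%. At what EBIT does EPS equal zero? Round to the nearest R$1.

Preferred dividends are paid after tax, so their pre-tax equivalent is R$343,000 ÷ (1 − 0.22) = R$439,743.59.
EPS = 0 when EBIT covers interest plus the pre-tax preferred burden: R$662,000 + R$439,743.59 = R$1,101,743.59.

R$1,101,744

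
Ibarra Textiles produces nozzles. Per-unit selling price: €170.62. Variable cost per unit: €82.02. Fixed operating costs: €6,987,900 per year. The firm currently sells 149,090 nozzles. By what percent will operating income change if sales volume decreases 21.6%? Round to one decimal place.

-45.9%

At 149,090 units, contribution = 149,090 × €88.60 = €13,209,374.00.
Subtracting fixed costs: EBIT = €13,209,374.00 − €6,987,900 = €6,221,474.00.
Degree of operating leverage = €13,209,374.00 / €6,221,474.00 = 2.1232.
%ΔEBIT = DOL × %ΔSales = 2.1232 × -21.6% = -45.9%.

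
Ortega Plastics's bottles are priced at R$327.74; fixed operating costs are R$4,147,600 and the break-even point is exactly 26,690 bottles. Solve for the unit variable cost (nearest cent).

R$172.34

At break-even, FC = Q × (P − VC), so P − VC = R$4,147,600 ÷ 26,690 = R$155.3990.
Variable cost per unit = R$327.74 − R$155.3990 = R$172.34.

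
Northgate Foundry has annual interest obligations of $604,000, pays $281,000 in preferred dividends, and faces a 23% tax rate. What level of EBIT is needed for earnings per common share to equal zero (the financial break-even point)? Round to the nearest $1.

$968,935

Preferred dividends are paid after tax, so their pre-tax equivalent is $281,000 ÷ (1 − 0.23) = $364,935.06.
Financial break-even EBIT = interest + D_p ÷ (1 − t) = $604,000 + $364,935.06 = $968,935.06.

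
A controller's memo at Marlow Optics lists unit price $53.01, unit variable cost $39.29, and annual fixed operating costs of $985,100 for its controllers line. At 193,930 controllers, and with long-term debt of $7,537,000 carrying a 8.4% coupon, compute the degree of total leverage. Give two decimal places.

Total contribution margin = 193,930 × $13.72 = $2,660,719.60.
EBIT = $2,660,719.60 − $985,100 = $1,675,619.60. Interest = $633,108.00, so EBIT − I = $1,042,511.60.
DCL = contribution ÷ (EBIT − I) = $2,660,719.60 ÷ $1,042,511.60 = 2.5522.

2.55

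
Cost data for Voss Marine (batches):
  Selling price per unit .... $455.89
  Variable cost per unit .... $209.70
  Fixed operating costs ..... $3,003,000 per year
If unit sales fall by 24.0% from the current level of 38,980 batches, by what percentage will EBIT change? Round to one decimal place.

Contribution at this volume is 38,980 × $246.19 = $9,596,486.20.
EBIT = $9,596,486.20 − $3,003,000 = $6,593,486.20.
DOL = contribution ÷ EBIT = $9,596,486.20 ÷ $6,593,486.20 = 1.4554.
%ΔEBIT = DOL × %ΔSales = 1.4554 × -24.0% = -34.9%.

-34.9%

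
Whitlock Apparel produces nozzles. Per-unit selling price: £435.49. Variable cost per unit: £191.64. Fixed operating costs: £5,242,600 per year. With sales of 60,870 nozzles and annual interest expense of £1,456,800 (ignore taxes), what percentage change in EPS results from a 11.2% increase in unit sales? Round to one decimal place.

At 60,870 units, contribution = 60,870 × £243.85 = £14,843,149.50.
EBIT = £14,843,149.50 − £5,242,600 = £9,600,549.50.
After interest of £1,456,800.00, pre-tax earnings = £8,143,749.50.
Degree of combined leverage = contribution ÷ (EBIT − I) = £14,843,149.50 ÷ £8,143,749.50 = 1.8226.
%ΔEPS = DCL × %ΔSales = 1.8226 × +11.2% = +20.4%.

+20.4%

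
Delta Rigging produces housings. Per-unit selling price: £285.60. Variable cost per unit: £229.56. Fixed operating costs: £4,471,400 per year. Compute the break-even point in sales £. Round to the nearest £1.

Contribution margin per unit = £285.60 − £229.56 = £56.04, a CM ratio of £56.04 ÷ £285.60 = 0.1962.
Break-even sales = FC ÷ CM ratio = £4,471,400 × £285.60 / £56.04 = £22,787,863.

£22,787,863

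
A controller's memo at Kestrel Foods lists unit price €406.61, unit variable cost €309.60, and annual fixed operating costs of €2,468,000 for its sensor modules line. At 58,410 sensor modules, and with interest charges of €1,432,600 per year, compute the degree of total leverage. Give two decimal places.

3.21

At 58,410 units, contribution = 58,410 × €97.01 = €5,666,354.10.
Operating income = contribution − fixed costs = €5,666,354.10 − €2,468,000 = €3,198,354.10. Interest = €1,432,600.00.
DOL = €5,666,354.10 ÷ €3,198,354.10 = 1.7716; DFL = €3,198,354.10 ÷ €1,765,754.10 = 1.8113.
DCL = DOL × DFL = 1.7716 × 1.8113 = 3.2089.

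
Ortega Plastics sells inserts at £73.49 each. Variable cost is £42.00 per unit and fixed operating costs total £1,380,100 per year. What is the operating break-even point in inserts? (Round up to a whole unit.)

Contribution margin per unit = £73.49 − £42.00 = £31.49.
Break-even volume = fixed costs ÷ CM per unit = £1,380,100 ÷ £31.49 = 43,826.61, so 43,827 inserts.

43,827 inserts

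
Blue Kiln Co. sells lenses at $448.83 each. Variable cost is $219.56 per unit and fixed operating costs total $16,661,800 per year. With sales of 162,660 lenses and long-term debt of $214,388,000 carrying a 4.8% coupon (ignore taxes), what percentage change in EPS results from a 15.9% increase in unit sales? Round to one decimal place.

Contribution at this volume is 162,660 × $229.27 = $37,293,058.20.
Subtracting fixed costs: EBIT = $37,293,058.20 − $16,661,800 = $20,631,258.20.
Interest = $10,290,624.00, so EBIT − I = $10,340,634.20.
DCL = total CM / (EBIT − I) = $37,293,058.20 / $10,340,634.20 = 3.6065.
EPS therefore changes by 3.6065 × (+15.9%) = +57.3%.

+57.3%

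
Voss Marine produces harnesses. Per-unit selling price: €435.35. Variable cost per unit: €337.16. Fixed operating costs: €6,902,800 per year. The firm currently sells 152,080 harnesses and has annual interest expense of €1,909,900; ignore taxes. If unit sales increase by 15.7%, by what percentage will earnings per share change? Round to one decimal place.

Contribution at this volume is 152,080 × €98.19 = €14,932,735.20.
EBIT = €14,932,735.20 − €6,902,800 = €8,029,935.20.
After interest of €1,909,900.00, pre-tax earnings = €6,120,035.20.
DCL = total CM / (EBIT − I) = €14,932,735.20 / €6,120,035.20 = 2.4400.
EPS therefore changes by 2.4400 × (+15.7%) = +38.3%.

+38.3%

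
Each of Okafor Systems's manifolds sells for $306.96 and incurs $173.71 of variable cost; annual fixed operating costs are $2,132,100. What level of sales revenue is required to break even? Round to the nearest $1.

CM per unit = $306.96 − $173.71 = $133.25; CM ratio = $133.25 / $306.96 = 0.4341.
Break-even revenue = fixed costs × price ÷ CM = $2,132,100 × $306.96 ÷ $133.25 = $4,911,590.

$4,911,590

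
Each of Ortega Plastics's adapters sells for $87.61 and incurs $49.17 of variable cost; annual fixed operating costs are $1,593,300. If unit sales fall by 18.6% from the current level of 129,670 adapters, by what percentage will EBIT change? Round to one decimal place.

-27.3%

Total contribution margin = 129,670 × $38.44 = $4,984,514.80.
Subtracting fixed costs: EBIT = $4,984,514.80 − $1,593,300 = $3,391,214.80.
DOL = contribution ÷ EBIT = $4,984,514.80 ÷ $3,391,214.80 = 1.4698.
Operating income changes by 1.4698 × -18.6% = -27.3%.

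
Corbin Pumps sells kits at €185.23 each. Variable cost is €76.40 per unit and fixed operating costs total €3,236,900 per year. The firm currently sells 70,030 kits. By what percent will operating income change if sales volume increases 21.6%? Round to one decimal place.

+37.5%

At 70,030 units, contribution = 70,030 × €108.83 = €7,621,364.90.
EBIT = €7,621,364.90 − €3,236,900 = €4,384,464.90.
So DOL = total CM / EBIT = €7,621,364.90 / €4,384,464.90 = 1.7383.
So EBIT moves 1.7383 × (+21.6%) = +37.5%.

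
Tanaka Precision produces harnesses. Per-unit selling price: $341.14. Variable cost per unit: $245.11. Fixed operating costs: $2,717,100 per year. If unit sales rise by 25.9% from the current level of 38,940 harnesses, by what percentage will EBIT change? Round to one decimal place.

Total contribution margin = 38,940 × $96.03 = $3,739,408.20.
Subtracting fixed costs: EBIT = $3,739,408.20 − $2,717,100 = $1,022,308.20.
DOL = contribution ÷ EBIT = $3,739,408.20 ÷ $1,022,308.20 = 3.6578.
%ΔEBIT = DOL × %ΔSales = 3.6578 × +25.9% = +94.7%.

+94.7%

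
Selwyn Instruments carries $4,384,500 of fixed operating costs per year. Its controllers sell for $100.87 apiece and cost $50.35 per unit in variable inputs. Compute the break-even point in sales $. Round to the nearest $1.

$8,754,246

CM per unit = $100.87 − $50.35 = $50.52; CM ratio = $50.52 / $100.87 = 0.5008.
Break-even revenue = fixed costs × price ÷ CM = $4,384,500 × $100.87 ÷ $50.52 = $8,754,246.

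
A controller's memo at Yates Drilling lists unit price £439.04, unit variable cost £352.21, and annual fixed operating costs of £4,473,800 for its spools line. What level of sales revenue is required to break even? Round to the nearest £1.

Contribution margin per unit = £439.04 − £352.21 = £86.83, a CM ratio of £86.83 ÷ £439.04 = 0.1978.
Break-even revenue = fixed costs × price ÷ CM = £4,473,800 × £439.04 ÷ £86.83 = £22,620,951.

£22,620,951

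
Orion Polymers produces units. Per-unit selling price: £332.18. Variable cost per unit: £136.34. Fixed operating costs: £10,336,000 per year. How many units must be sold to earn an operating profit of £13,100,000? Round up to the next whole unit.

119,670 units

Unit CM = price − variable cost = £332.18 − £136.34 = £195.84.
Need Q such that Q × £195.84 − £10,336,000 = £13,100,000, i.e. Q = £23,436,000 / £195.84 = 119,669.12 → 119,670.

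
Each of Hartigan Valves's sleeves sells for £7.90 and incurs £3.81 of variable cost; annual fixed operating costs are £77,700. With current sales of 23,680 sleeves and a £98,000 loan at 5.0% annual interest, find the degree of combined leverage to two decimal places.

Contribution at this volume is 23,680 × £4.09 = £96,851.20.
EBIT = £96,851.20 − £77,700 = £19,151.20. Interest = £4,900.00.
DOL = £96,851.20 ÷ £19,151.20 = 5.0572; DFL = £19,151.20 ÷ £14,251.20 = 1.3438.
DCL = DOL × DFL = 5.0572 × 1.3438 = 6.7959.

6.80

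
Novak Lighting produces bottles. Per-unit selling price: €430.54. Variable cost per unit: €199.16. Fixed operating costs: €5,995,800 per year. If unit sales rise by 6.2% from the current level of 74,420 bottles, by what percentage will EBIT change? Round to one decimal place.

Total contribution margin = 74,420 × €231.38 = €17,219,299.60.
Operating income = contribution − fixed costs = €17,219,299.60 − €5,995,800 = €11,223,499.60.
So DOL = total CM / EBIT = €17,219,299.60 / €11,223,499.60 = 1.5342.
Operating income changes by 1.5342 × +6.2% = +9.5%.

+9.5%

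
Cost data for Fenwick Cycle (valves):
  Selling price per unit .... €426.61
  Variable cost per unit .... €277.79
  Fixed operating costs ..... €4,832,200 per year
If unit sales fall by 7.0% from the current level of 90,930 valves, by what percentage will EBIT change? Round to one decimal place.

-10.9%

Contribution at this volume is 90,930 × €148.82 = €13,532,202.60.
Subtracting fixed costs: EBIT = €13,532,202.60 − €4,832,200 = €8,700,002.60.
So DOL = total CM / EBIT = €13,532,202.60 / €8,700,002.60 = 1.5554.
So EBIT moves 1.5554 × (-7.0%) = -10.9%.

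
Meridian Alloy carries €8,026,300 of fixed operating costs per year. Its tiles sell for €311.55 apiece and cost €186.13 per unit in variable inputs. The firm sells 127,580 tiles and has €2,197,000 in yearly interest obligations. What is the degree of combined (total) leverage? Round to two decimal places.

Contribution at this volume is 127,580 × €125.42 = €16,001,083.60.
Subtracting fixed costs: EBIT = €16,001,083.60 − €8,026,300 = €7,974,783.60. Interest = €2,197,000.00, so EBIT − I = €5,777,783.60.
Degree of total leverage = total CM / (EBIT − interest) = €16,001,083.60 / €5,777,783.60 = 2.7694.

2.77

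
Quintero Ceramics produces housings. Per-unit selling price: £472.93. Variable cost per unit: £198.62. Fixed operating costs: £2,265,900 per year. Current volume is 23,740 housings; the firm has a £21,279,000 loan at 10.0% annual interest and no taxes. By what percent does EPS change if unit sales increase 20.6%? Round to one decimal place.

Total contribution margin = 23,740 × £274.31 = £6,512,119.40.
Operating income = contribution − fixed costs = £6,512,119.40 − £2,265,900 = £4,246,219.40.
Interest = £2,127,900.00, so EBIT − I = £2,118,319.40.
Degree of combined leverage = contribution ÷ (EBIT − I) = £6,512,119.40 ÷ £2,118,319.40 = 3.0742.
EPS therefore changes by 3.0742 × (+20.6%) = +63.3%.

+63.3%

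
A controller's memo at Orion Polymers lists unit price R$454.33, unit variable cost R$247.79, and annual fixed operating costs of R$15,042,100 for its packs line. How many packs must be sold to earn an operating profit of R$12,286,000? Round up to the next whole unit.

132,314 packs

Contribution margin per unit = R$454.33 − R$247.79 = R$206.54.
Units = (FC + target) / CM = (R$15,042,100 + R$12,286,000) / R$206.54 = 132,313.84, so 132,314 packs.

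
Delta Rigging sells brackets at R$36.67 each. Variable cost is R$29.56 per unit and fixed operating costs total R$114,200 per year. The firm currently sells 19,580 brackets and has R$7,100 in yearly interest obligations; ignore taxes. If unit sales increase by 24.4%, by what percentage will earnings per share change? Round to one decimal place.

Contribution at this volume is 19,580 × R$7.11 = R$139,213.80.
Subtracting fixed costs: EBIT = R$139,213.80 − R$114,200 = R$25,013.80.
Interest = R$7,100.00, so EBIT − I = R$17,913.80.
DCL = total CM / (EBIT − I) = R$139,213.80 / R$17,913.80 = 7.7713.
EPS therefore changes by 7.7713 × (+24.4%) = +189.6%.

+189.6%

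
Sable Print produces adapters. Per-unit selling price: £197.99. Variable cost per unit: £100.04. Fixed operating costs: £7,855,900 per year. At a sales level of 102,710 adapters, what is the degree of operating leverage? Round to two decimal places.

4.56

Contribution at this volume is 102,710 × £97.95 = £10,060,444.50.
Subtracting fixed costs: EBIT = £10,060,444.50 − £7,855,900 = £2,204,544.50.
So DOL = total CM / EBIT = £10,060,444.50 / £2,204,544.50 = 4.5635.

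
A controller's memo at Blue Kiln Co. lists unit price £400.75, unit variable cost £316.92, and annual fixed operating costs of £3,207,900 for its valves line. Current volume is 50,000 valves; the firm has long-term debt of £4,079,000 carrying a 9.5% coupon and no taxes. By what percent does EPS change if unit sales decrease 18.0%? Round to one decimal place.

At 50,000 units, contribution = 50,000 × £83.83 = £4,191,500.00.
Operating income = contribution − fixed costs = £4,191,500.00 − £3,207,900 = £983,600.00.
After interest of £387,505.00, pre-tax earnings = £596,095.00.
DCL = total CM / (EBIT − I) = £4,191,500.00 / £596,095.00 = 7.0316.
%ΔEPS = DCL × %ΔSales = 7.0316 × -18.0% = -126.6%.

-126.6%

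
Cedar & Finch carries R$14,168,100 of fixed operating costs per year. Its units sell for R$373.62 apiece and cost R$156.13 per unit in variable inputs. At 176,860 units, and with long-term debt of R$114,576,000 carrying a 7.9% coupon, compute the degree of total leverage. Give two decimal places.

2.52

At 176,860 units, contribution = 176,860 × R$217.49 = R$38,465,281.40.
EBIT = R$38,465,281.40 − R$14,168,100 = R$24,297,181.40. Interest = R$9,051,504.00.
DOL = R$38,465,281.40 ÷ R$24,297,181.40 = 1.5831; DFL = R$24,297,181.40 ÷ R$15,245,677.40 = 1.5937.
Combined leverage = 1.5831 × 1.5937 = 2.5230.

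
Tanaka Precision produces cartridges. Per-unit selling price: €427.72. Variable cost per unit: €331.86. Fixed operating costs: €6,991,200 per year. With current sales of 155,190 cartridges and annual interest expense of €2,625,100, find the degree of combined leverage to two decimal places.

At 155,190 units, contribution = 155,190 × €95.86 = €14,876,513.40.
Subtracting fixed costs: EBIT = €14,876,513.40 − €6,991,200 = €7,885,313.40. Interest = €2,625,100.00.
DOL = €14,876,513.40 ÷ €7,885,313.40 = 1.8866; DFL = €7,885,313.40 ÷ €5,260,213.40 = 1.4990.
DCL = DOL × DFL = 1.8866 × 1.4990 = 2.8280.

2.83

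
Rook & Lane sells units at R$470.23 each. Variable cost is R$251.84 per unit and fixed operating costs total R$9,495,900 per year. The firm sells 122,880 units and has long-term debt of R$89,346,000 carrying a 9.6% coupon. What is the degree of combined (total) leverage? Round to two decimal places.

Contribution at this volume is 122,880 × R$218.39 = R$26,835,763.20.
Operating income = contribution − fixed costs = R$26,835,763.20 − R$9,495,900 = R$17,339,863.20. Interest = R$8,577,216.00.
DOL = R$26,835,763.20 ÷ R$17,339,863.20 = 1.5476; DFL = R$17,339,863.20 ÷ R$8,762,647.20 = 1.9788.
DCL = DOL × DFL = 1.5476 × 1.9788 = 3.0624.

3.06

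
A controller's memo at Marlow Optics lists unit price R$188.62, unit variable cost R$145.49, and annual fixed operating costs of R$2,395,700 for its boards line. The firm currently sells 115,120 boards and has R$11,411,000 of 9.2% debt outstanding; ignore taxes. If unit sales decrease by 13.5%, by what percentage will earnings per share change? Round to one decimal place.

At 115,120 units, contribution = 115,120 × R$43.13 = R$4,965,125.60.
Subtracting fixed costs: EBIT = R$4,965,125.60 − R$2,395,700 = R$2,569,425.60.
After interest of R$1,049,812.00, pre-tax earnings = R$1,519,613.60.
Degree of combined leverage = contribution ÷ (EBIT − I) = R$4,965,125.60 ÷ R$1,519,613.60 = 3.2674.
%ΔEPS = DCL × %ΔSales = 3.2674 × -13.5% = -44.1%.

-44.1%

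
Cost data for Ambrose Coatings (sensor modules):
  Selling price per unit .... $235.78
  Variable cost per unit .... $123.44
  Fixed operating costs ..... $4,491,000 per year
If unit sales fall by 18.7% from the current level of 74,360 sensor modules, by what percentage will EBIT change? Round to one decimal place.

Contribution at this volume is 74,360 × $112.34 = $8,353,602.40.
EBIT = $8,353,602.40 − $4,491,000 = $3,862,602.40.
So DOL = total CM / EBIT = $8,353,602.40 / $3,862,602.40 = 2.1627.
Operating income changes by 2.1627 × -18.7% = -40.4%.

-40.4%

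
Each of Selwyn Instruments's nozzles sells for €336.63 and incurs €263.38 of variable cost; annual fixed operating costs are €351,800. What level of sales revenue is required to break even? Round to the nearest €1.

CM per unit = €336.63 − €263.38 = €73.25; CM ratio = €73.25 / €336.63 = 0.2176.
Break-even sales = FC ÷ CM ratio = €351,800 × €336.63 / €73.25 = €1,616,743.

€1,616,743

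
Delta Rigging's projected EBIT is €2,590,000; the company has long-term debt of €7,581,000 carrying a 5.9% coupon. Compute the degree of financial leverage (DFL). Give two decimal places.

1.21

Annual interest charges come to €447,279.00.
DFL = EBIT ÷ (EBIT − I) = €2,590,000 ÷ (€2,590,000 − €447,279.00) = €2,590,000 ÷ €2,142,721.00 = 1.2087.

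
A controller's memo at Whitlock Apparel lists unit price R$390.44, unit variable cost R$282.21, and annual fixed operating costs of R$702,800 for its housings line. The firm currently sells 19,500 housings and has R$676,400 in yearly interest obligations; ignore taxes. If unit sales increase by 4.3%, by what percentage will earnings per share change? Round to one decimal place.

Total contribution margin = 19,500 × R$108.23 = R$2,110,485.00.
EBIT = R$2,110,485.00 − R$702,800 = R$1,407,685.00.
Interest = R$676,400.00, so EBIT − I = R$731,285.00.
DCL = total CM / (EBIT − I) = R$2,110,485.00 / R$731,285.00 = 2.8860.
%ΔEPS = DCL × %ΔSales = 2.8860 × +4.3% = +12.4%.

+12.4%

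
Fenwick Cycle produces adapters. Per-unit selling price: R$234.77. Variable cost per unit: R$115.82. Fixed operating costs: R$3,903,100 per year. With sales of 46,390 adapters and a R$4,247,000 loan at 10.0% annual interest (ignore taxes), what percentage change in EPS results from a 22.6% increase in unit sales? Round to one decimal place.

+104.8%

Contribution at this volume is 46,390 × R$118.95 = R$5,518,090.50.
Operating income = contribution − fixed costs = R$5,518,090.50 − R$3,903,100 = R$1,614,990.50.
After interest of R$424,700.00, pre-tax earnings = R$1,190,290.50.
Degree of combined leverage = contribution ÷ (EBIT − I) = R$5,518,090.50 ÷ R$1,190,290.50 = 4.6359.
%ΔEPS = DCL × %ΔSales = 4.6359 × +22.6% = +104.8%.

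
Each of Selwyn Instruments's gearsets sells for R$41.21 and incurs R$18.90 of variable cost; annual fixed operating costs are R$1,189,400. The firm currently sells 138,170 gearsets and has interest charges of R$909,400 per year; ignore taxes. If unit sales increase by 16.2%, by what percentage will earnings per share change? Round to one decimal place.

Contribution at this volume is 138,170 × R$22.31 = R$3,082,572.70.
Subtracting fixed costs: EBIT = R$3,082,572.70 − R$1,189,400 = R$1,893,172.70.
After interest of R$909,400.00, pre-tax earnings = R$983,772.70.
Degree of combined leverage = contribution ÷ (EBIT − I) = R$3,082,572.70 ÷ R$983,772.70 = 3.1334.
%ΔEPS = DCL × %ΔSales = 3.1334 × +16.2% = +50.8%.

+50.8%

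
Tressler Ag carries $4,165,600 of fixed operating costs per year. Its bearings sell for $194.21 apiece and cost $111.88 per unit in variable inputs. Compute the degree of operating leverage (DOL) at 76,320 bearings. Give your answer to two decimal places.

Total contribution margin = 76,320 × $82.33 = $6,283,425.60.
Operating income = contribution − fixed costs = $6,283,425.60 − $4,165,600 = $2,117,825.60.
Degree of operating leverage = $6,283,425.60 / $2,117,825.60 = 2.9669.

2.97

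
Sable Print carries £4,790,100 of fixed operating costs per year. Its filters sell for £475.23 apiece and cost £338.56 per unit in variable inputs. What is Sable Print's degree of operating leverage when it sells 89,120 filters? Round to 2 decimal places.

At 89,120 units, contribution = 89,120 × £136.67 = £12,180,030.40.
Subtracting fixed costs: EBIT = £12,180,030.40 − £4,790,100 = £7,389,930.40.
So DOL = total CM / EBIT = £12,180,030.40 / £7,389,930.40 = 1.6482.

1.65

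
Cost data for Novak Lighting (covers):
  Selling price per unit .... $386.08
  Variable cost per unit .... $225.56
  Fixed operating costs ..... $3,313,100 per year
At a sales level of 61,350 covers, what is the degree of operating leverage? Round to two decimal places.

At 61,350 units, contribution = 61,350 × $160.52 = $9,847,902.00.
Subtracting fixed costs: EBIT = $9,847,902.00 − $3,313,100 = $6,534,802.00.
DOL = contribution ÷ EBIT = $9,847,902.00 ÷ $6,534,802.00 = 1.5070.

1.51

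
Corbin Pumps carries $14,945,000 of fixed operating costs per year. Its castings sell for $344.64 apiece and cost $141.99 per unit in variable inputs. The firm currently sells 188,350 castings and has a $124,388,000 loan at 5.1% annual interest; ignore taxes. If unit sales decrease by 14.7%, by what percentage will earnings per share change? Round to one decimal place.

-33.2%

Contribution at this volume is 188,350 × $202.65 = $38,169,127.50.
Operating income = contribution − fixed costs = $38,169,127.50 − $14,945,000 = $23,224,127.50.
Interest = $6,343,788.00, so EBIT − I = $16,880,339.50.
Degree of combined leverage = contribution ÷ (EBIT − I) = $38,169,127.50 ÷ $16,880,339.50 = 2.2612.
%ΔEPS = DCL × %ΔSales = 2.2612 × -14.7% = -33.2%.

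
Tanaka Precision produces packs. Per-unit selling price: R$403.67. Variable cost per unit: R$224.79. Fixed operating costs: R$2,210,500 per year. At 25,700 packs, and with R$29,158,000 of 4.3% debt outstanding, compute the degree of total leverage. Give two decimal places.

Contribution at this volume is 25,700 × R$178.88 = R$4,597,216.00.
EBIT = R$4,597,216.00 − R$2,210,500 = R$2,386,716.00. Interest = R$1,253,794.00.
DOL = R$4,597,216.00 ÷ R$2,386,716.00 = 1.9262; DFL = R$2,386,716.00 ÷ R$1,132,922.00 = 2.1067.
DCL = DOL × DFL = 1.9262 × 2.1067 = 4.0579.

4.06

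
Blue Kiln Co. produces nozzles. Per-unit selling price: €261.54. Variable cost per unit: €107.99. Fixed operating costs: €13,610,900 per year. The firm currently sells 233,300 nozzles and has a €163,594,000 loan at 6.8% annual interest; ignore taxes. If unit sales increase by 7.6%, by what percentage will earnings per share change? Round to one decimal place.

+24.6%

Contribution at this volume is 233,300 × €153.55 = €35,823,215.00.
EBIT = €35,823,215.00 − €13,610,900 = €22,212,315.00.
After interest of €11,124,392.00, pre-tax earnings = €11,087,923.00.
DCL = total CM / (EBIT − I) = €35,823,215.00 / €11,087,923.00 = 3.2308.
%ΔEPS = DCL × %ΔSales = 3.2308 × +7.6% = +24.6%.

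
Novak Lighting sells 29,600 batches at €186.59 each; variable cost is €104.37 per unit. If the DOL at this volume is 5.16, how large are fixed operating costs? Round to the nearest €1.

€1,962,062

Total contribution margin = 29,600 × €82.22 = €2,433,712.00.
DOL = contribution / EBIT, so EBIT = €2,433,712.00 / 5.16 = €471,649.61.
Fixed costs = CM − EBIT = €2,433,712.00 − €471,649.61 = €1,962,062.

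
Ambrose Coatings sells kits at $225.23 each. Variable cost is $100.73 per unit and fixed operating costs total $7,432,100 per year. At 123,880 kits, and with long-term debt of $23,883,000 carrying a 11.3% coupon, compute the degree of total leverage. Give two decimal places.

2.91

Contribution at this volume is 123,880 × $124.50 = $15,423,060.00.
EBIT = $15,423,060.00 − $7,432,100 = $7,990,960.00. Interest = $2,698,779.00, so EBIT − I = $5,292,181.00.
DCL = contribution ÷ (EBIT − I) = $15,423,060.00 ÷ $5,292,181.00 = 2.9143.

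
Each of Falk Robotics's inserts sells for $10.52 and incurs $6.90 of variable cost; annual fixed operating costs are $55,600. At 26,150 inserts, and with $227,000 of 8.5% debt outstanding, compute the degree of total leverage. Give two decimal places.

At 26,150 units, contribution = 26,150 × $3.62 = $94,663.00.
Operating income = contribution − fixed costs = $94,663.00 − $55,600 = $39,063.00. Interest = $19,295.00, so EBIT − I = $19,768.00.
DCL = contribution ÷ (EBIT − I) = $94,663.00 ÷ $19,768.00 = 4.7887.

4.79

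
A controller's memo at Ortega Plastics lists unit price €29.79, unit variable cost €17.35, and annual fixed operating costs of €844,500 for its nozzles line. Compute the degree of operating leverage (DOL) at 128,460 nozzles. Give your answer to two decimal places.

2.12

Total contribution margin = 128,460 × €12.44 = €1,598,042.40.
EBIT = €1,598,042.40 − €844,500 = €753,542.40.
So DOL = total CM / EBIT = €1,598,042.40 / €753,542.40 = 2.1207.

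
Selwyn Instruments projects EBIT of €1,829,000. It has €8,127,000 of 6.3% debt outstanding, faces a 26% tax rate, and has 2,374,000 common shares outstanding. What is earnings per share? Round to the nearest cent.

€0.41

Interest = €512,001.00, so EBT = €1,829,000 − €512,001.00 = €1,316,999.00.
Net income = €1,316,999.00 × (1 − 0.26) = €974,579.26.
EPS = €974,579.26 ÷ 2,374,000 = €0.41.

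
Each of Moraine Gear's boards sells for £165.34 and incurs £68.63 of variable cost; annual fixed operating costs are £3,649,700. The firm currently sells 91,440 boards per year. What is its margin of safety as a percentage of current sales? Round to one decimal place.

58.7%

Each unit contributes £165.34 − £68.63 = £96.71. Break-even units = £3,649,700 ÷ £96.71 = 37,738.60; break-even revenue = 37,738.60 × £165.34 = £6,239,700.11.
Current sales = 91,440 × £165.34 = £15,118,689.60.
Margin of safety = (£15,118,689.60 − £6,239,700.11) ÷ £15,118,689.60 = 58.7%.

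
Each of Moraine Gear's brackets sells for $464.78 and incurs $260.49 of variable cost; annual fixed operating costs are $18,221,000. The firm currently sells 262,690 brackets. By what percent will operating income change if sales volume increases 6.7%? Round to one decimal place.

Total contribution margin = 262,690 × $204.29 = $53,664,940.10.
Operating income = contribution − fixed costs = $53,664,940.10 − $18,221,000 = $35,443,940.10.
Degree of operating leverage = $53,664,940.10 / $35,443,940.10 = 1.5141.
%ΔEBIT = DOL × %ΔSales = 1.5141 × +6.7% = +10.1%.

+10.1%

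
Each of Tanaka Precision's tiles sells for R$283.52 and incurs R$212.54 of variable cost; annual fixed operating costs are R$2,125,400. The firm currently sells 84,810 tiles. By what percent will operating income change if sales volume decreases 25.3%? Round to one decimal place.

Contribution at this volume is 84,810 × R$70.98 = R$6,019,813.80.
EBIT = R$6,019,813.80 − R$2,125,400 = R$3,894,413.80.
So DOL = total CM / EBIT = R$6,019,813.80 / R$3,894,413.80 = 1.5458.
Operating income changes by 1.5458 × -25.3% = -39.1%.

-39.1%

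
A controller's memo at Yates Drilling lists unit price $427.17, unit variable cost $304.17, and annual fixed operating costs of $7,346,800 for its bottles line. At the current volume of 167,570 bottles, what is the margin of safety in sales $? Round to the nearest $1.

$46,065,978

Each unit contributes $427.17 − $304.17 = $123.00. Break-even units = $7,346,800 ÷ $123.00 = 59,730.08; break-even revenue = 59,730.08 × $427.17 = $25,514,898.83.
Actual sales revenue = 167,570 × $427.17 = $71,580,876.90.
Margin of safety = $71,580,876.90 − $25,514,898.83 = $46,065,978.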